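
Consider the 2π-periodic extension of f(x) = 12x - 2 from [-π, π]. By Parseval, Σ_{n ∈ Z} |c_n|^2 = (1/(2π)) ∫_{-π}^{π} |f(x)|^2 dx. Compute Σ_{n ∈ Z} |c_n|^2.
Σ |c_n|^2 = 48π^2 + 4

Expand and integrate term by term over [-π, π]:
  ∫ (12x)^2 dx = 144·(2π^3/3); ∫ 2·12·(-2)·x dx = 0 (odd integrand); ∫ (-2)^2 dx = 4·2π.
So (1/(2π)) ∫_{-π}^{π} (12x - 2)^2 dx = 144π^2/3 + 4 = 48π^2 + 4.
Parseval ⇒ Σ |c_n|^2 = 48π^2 + 4.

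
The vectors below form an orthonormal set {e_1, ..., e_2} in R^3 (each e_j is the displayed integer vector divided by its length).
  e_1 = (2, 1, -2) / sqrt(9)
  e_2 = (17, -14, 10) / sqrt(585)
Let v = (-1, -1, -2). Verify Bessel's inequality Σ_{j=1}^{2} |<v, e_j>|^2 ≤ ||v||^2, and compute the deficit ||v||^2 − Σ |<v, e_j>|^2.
Σ |<v, e_j>|^2 = 66/65; ||v||^2 = 6; deficit = 324/65

Write each e_j = u_j / sqrt(<u_j, u_j>) where u_j is the displayed integer vector. Then <v, e_j> = <v, u_j> / sqrt(<u_j, u_j>), so |<v, e_j>|^2 = <v, u_j>^2 / <u_j, u_j>.
Coefficients: <v, e_1> = 1/sqrt(9), <v, e_2> = -23/sqrt(585).
Square and sum: Σ |<v, e_j>|^2 = 66/65.
Compute ||v||^2 = v·v = 6.
Deficit = 6 − 66/65 = 324/65 ≥ 0, confirming Bessel's inequality. (The deficit equals ||v − Σ <v,e_j> e_j||^2, the squared distance from v to span{e_j}.)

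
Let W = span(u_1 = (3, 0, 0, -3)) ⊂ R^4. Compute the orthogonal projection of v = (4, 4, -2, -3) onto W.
proj_W(v) = (7/2, 0, 0, -7/2)

Set up U = [u_1 | ... | u_1] ∈ R^(4×1). The projector onto W = col(U) is P = U (U^T U)^(-1) U^T.
Compute U^T U =
  [18],
and U^T v = (21).
Solve U^T U · c = U^T v for the coefficients: c = (7/6). The projection is proj_W(v) = U c.
Check: (v - proj_W(v)) · u_1 = 0  (should be 0).
Result: proj_W(v) = (7/2, 0, 0, -7/2).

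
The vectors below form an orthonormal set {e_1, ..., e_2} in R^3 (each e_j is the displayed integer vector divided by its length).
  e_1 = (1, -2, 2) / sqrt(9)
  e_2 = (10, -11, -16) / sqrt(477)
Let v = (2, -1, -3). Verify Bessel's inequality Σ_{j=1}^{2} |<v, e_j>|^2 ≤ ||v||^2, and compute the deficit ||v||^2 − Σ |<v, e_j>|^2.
Σ |<v, e_j>|^2 = 717/53; ||v||^2 = 14; deficit = 25/53

Write each e_j = u_j / sqrt(<u_j, u_j>) where u_j is the displayed integer vector. Then <v, e_j> = <v, u_j> / sqrt(<u_j, u_j>), so |<v, e_j>|^2 = <v, u_j>^2 / <u_j, u_j>.
Coefficients: <v, e_1> = -2/sqrt(9), <v, e_2> = 79/sqrt(477).
Square and sum: Σ |<v, e_j>|^2 = 717/53.
Compute ||v||^2 = v·v = 14.
Deficit = 14 − 717/53 = 25/53 ≥ 0, confirming Bessel's inequality. (The deficit equals ||v − Σ <v,e_j> e_j||^2, the squared distance from v to span{e_j}.)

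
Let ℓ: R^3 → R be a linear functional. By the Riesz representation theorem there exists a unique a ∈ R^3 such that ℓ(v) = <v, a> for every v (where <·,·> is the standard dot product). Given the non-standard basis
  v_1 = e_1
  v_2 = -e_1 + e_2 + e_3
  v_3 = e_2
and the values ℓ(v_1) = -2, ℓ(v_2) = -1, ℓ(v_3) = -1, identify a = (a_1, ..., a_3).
a = (-2, -1, -2)

Write a = (a_1, ..., a_3) in the standard basis. For each basis vector v_i, ℓ(v_i) = <v_i, a> is a linear equation in the a_j's. Collect the n equations into a matrix system V a = ℓ, where row i of V is v_i (expressed in the standard basis). Since V is invertible (lower-triangular with 1s on the diagonal, up to permutation), solve by back-substitution:
  V =
[[1, 0, 0],
 [-1, 1, 1],
 [0, 1, 0]]
  V a = (-2, -1, -1)
Solving gives a = (-2, -1, -2).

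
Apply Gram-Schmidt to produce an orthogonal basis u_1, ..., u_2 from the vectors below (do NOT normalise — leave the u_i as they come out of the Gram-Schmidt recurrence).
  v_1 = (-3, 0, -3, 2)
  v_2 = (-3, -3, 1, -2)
Orthogonal basis:
  u_1 = (-3, 0, -3, 2)
  u_2 = (-30/11, -3, 14/11, -24/11)

Apply the Gram-Schmidt recurrence
  u_1 = v_1
  u_i = v_i − Σ_{j<i} ((v_i · u_j) / (u_j · u_j)) · u_j.

Step by step this gives:
  u_1 = (-3, 0, -3, 2)
  u_2 = (-30/11, -3, 14/11, -24/11)

Orthogonality check:
  u_2 · u_1 = 0 (should be 0)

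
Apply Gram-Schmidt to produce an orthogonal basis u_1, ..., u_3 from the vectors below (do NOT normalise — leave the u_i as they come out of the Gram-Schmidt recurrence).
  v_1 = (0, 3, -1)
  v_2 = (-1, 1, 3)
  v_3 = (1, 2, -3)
Orthogonal basis:
  u_1 = (0, 3, -1)
  u_2 = (-1, 1, 3)
  u_3 = (3/11, 3/110, 9/110)

Apply the Gram-Schmidt recurrence
  u_1 = v_1
  u_i = v_i − Σ_{j<i} ((v_i · u_j) / (u_j · u_j)) · u_j.

Step by step this gives:
  u_1 = (0, 3, -1)
  u_2 = (-1, 1, 3)
  u_3 = (3/11, 3/110, 9/110)

Orthogonality check:
  u_2 · u_1 = 0 (should be 0)
  u_3 · u_1 = 0 (should be 0)
  u_3 · u_2 = 0 (should be 0)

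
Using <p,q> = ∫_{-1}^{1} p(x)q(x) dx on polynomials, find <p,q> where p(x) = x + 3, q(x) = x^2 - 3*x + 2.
<p,q> = 12

Expand the product: p(x)·q(x) = x^3 - 7*x + 6.
∫_{-1}^{1} of each monomial x^k gives [2/(k+1) if k even, 0 if k odd]. Integrating term-by-term (or equivalently evaluating the antiderivative F(x) = x^4/4 - 7*x^2/2 + 6*x at the endpoints):
  F(1) − F(−1) = 11/4 − (-37/4) = 12.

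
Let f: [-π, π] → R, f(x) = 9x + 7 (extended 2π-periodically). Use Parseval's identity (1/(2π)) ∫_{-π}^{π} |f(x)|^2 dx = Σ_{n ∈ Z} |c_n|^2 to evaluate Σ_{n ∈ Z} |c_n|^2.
Σ |c_n|^2 = 27π^2 + 49

Expand and integrate term by term over [-π, π]:
  ∫ (9x)^2 dx = 81·(2π^3/3); ∫ 2·9·(7)·x dx = 0 (odd integrand); ∫ 7^2 dx = 49·2π.
So (1/(2π)) ∫_{-π}^{π} (9x + 7)^2 dx = 81π^2/3 + 49 = 27π^2 + 49.
Parseval ⇒ Σ |c_n|^2 = 27π^2 + 49.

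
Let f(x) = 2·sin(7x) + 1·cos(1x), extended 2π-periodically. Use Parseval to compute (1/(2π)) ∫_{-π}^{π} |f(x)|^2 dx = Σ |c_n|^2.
Σ |c_n|^2 = 5/2

Expand |f|^2 and use orthogonality of {sin(nx), cos(mx)} on [-π, π]:
  ∫_{-π}^{π} sin(nx)^2 dx = π, ∫ cos(mx)^2 dx = π, and cross terms integrate to 0.
So ∫_{-π}^{π} f(x)^2 dx = 2^2 · π + 1^2 · π = (4 + 1)π.
Divide by 2π: (4 + 1)/2 = 5/2.
By Parseval, this equals Σ |c_n|^2.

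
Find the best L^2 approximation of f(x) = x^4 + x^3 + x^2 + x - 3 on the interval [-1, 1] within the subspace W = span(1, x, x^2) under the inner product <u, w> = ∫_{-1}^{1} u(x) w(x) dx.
g(x) = 13*x^2/7 + 8*x/5 - 108/35

The best approximation g ∈ W is the orthogonal projection of f onto W. Writing g = a_0 + a_1 x + a_2 x^2, the coefficients solve the normal equations G · a = b where
  G_{ij} = <φ_i, φ_j> and b_i = <f, φ_i>, with φ_0 = 1, φ_1 = x, φ_2 = x^2.
G =
  [2, 0, 2/3]
  [0, 2/3, 0]
  [2/3, 0, 2/5],
b = (-74/15, 16/15, -46/35).
Solving gives a_0 = -108/35, a_1 = 8/5, a_2 = 13/7, so
  g(x) = 13*x^2/7 + 8*x/5 - 108/35.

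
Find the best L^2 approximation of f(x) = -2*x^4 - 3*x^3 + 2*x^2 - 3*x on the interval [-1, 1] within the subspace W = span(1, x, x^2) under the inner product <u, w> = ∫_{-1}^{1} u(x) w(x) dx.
g(x) = 2*x^2/7 - 24*x/5 + 6/35

The best approximation g ∈ W is the orthogonal projection of f onto W. Writing g = a_0 + a_1 x + a_2 x^2, the coefficients solve the normal equations G · a = b where
  G_{ij} = <φ_i, φ_j> and b_i = <f, φ_i>, with φ_0 = 1, φ_1 = x, φ_2 = x^2.
G =
  [2, 0, 2/3]
  [0, 2/3, 0]
  [2/3, 0, 2/5],
b = (8/15, -16/5, 8/35).
Solving gives a_0 = 6/35, a_1 = -24/5, a_2 = 2/7, so
  g(x) = 2*x^2/7 - 24*x/5 + 6/35.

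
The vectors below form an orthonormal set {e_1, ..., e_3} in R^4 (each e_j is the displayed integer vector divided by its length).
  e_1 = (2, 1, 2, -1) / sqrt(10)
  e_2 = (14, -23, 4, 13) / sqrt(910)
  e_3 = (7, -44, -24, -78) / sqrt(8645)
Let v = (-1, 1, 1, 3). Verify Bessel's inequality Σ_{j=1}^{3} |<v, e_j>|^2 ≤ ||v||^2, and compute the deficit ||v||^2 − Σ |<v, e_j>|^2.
Σ |<v, e_j>|^2 = 1091/95; ||v||^2 = 12; deficit = 49/95

Write each e_j = u_j / sqrt(<u_j, u_j>) where u_j is the displayed integer vector. Then <v, e_j> = <v, u_j> / sqrt(<u_j, u_j>), so |<v, e_j>|^2 = <v, u_j>^2 / <u_j, u_j>.
Coefficients: <v, e_1> = -2/sqrt(10), <v, e_2> = 6/sqrt(910), <v, e_3> = -309/sqrt(8645).
Square and sum: Σ |<v, e_j>|^2 = 1091/95.
Compute ||v||^2 = v·v = 12.
Deficit = 12 − 1091/95 = 49/95 ≥ 0, confirming Bessel's inequality. (The deficit equals ||v − Σ <v,e_j> e_j||^2, the squared distance from v to span{e_j}.)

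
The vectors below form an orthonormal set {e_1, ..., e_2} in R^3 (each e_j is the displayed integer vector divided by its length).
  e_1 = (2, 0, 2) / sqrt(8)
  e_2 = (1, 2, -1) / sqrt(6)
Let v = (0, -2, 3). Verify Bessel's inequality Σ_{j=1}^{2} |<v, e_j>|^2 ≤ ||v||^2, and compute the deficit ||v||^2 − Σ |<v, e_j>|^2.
Σ |<v, e_j>|^2 = 38/3; ||v||^2 = 13; deficit = 1/3

Write each e_j = u_j / sqrt(<u_j, u_j>) where u_j is the displayed integer vector. Then <v, e_j> = <v, u_j> / sqrt(<u_j, u_j>), so |<v, e_j>|^2 = <v, u_j>^2 / <u_j, u_j>.
Coefficients: <v, e_1> = 6/sqrt(8), <v, e_2> = -7/sqrt(6).
Square and sum: Σ |<v, e_j>|^2 = 38/3.
Compute ||v||^2 = v·v = 13.
Deficit = 13 − 38/3 = 1/3 ≥ 0, confirming Bessel's inequality. (The deficit equals ||v − Σ <v,e_j> e_j||^2, the squared distance from v to span{e_j}.)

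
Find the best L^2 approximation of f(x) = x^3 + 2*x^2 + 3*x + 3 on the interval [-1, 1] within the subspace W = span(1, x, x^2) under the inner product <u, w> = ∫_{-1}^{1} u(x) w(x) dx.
g(x) = 2*x^2 + 18*x/5 + 3

The best approximation g ∈ W is the orthogonal projection of f onto W. Writing g = a_0 + a_1 x + a_2 x^2, the coefficients solve the normal equations G · a = b where
  G_{ij} = <φ_i, φ_j> and b_i = <f, φ_i>, with φ_0 = 1, φ_1 = x, φ_2 = x^2.
G =
  [2, 0, 2/3]
  [0, 2/3, 0]
  [2/3, 0, 2/5],
b = (22/3, 12/5, 14/5).
Solving gives a_0 = 3, a_1 = 18/5, a_2 = 2, so
  g(x) = 2*x^2 + 18*x/5 + 3.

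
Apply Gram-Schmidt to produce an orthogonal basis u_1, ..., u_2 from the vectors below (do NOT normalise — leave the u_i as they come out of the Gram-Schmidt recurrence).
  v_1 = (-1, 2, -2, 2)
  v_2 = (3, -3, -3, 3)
Orthogonal basis:
  u_1 = (-1, 2, -2, 2)
  u_2 = (42/13, -45/13, -33/13, 33/13)

Apply the Gram-Schmidt recurrence
  u_1 = v_1
  u_i = v_i − Σ_{j<i} ((v_i · u_j) / (u_j · u_j)) · u_j.

Step by step this gives:
  u_1 = (-1, 2, -2, 2)
  u_2 = (42/13, -45/13, -33/13, 33/13)

Orthogonality check:
  u_2 · u_1 = 0 (should be 0)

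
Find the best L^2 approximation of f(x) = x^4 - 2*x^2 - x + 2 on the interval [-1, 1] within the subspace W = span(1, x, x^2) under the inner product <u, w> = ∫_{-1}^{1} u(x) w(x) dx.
g(x) = -8*x^2/7 - x + 67/35

The best approximation g ∈ W is the orthogonal projection of f onto W. Writing g = a_0 + a_1 x + a_2 x^2, the coefficients solve the normal equations G · a = b where
  G_{ij} = <φ_i, φ_j> and b_i = <f, φ_i>, with φ_0 = 1, φ_1 = x, φ_2 = x^2.
G =
  [2, 0, 2/3]
  [0, 2/3, 0]
  [2/3, 0, 2/5],
b = (46/15, -2/3, 86/105).
Solving gives a_0 = 67/35, a_1 = -1, a_2 = -8/7, so
  g(x) = -8*x^2/7 - x + 67/35.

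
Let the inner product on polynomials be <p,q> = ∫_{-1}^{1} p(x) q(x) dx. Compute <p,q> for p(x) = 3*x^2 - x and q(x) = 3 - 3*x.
<p,q> = 8

Expand the product: p(x)·q(x) = -9*x^3 + 12*x^2 - 3*x.
∫_{-1}^{1} of each monomial x^k gives [2/(k+1) if k even, 0 if k odd]. Integrating term-by-term (or equivalently evaluating the antiderivative F(x) = -9*x^4/4 + 4*x^3 - 3*x^2/2 at the endpoints):
  F(1) − F(−1) = 1/4 − (-31/4) = 8.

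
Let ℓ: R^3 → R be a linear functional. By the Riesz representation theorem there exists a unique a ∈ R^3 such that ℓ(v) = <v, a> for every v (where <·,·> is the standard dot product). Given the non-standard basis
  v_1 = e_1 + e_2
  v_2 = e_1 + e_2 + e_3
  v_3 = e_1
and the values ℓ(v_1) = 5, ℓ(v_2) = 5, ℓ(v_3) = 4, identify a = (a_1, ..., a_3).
a = (4, 1, 0)

Write a = (a_1, ..., a_3) in the standard basis. For each basis vector v_i, ℓ(v_i) = <v_i, a> is a linear equation in the a_j's. Collect the n equations into a matrix system V a = ℓ, where row i of V is v_i (expressed in the standard basis). Since V is invertible (lower-triangular with 1s on the diagonal, up to permutation), solve by back-substitution:
  V =
[[1, 1, 0],
 [1, 1, 1],
 [1, 0, 0]]
  V a = (5, 5, 4)
Solving gives a = (4, 1, 0).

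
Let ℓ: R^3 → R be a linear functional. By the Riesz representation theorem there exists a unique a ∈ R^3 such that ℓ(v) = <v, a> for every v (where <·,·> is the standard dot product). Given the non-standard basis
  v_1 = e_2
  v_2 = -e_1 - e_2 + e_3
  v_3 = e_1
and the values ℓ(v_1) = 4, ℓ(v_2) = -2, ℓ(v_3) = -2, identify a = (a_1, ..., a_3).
a = (-2, 4, 0)

Write a = (a_1, ..., a_3) in the standard basis. For each basis vector v_i, ℓ(v_i) = <v_i, a> is a linear equation in the a_j's. Collect the n equations into a matrix system V a = ℓ, where row i of V is v_i (expressed in the standard basis). Since V is invertible (lower-triangular with 1s on the diagonal, up to permutation), solve by back-substitution:
  V =
[[0, 1, 0],
 [-1, -1, 1],
 [1, 0, 0]]
  V a = (4, -2, -2)
Solving gives a = (-2, 4, 0).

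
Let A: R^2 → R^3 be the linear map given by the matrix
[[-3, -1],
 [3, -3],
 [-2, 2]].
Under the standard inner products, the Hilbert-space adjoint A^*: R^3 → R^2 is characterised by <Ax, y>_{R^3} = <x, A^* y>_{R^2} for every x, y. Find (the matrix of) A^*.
A^* = A^T =
[[-3, 3, -2],
 [-1, -3, 2]]

For real matrices with standard dot products, the defining identity <Ax, y> = <x, A^* y> gives (Ax)^T y = x^T (A^*) y, i.e. x^T A^T y = x^T (A^*) y. Since this holds for all x, y, we must have A^* = A^T. Therefore
A^* =
[[-3, 3, -2],
 [-1, -3, 2]].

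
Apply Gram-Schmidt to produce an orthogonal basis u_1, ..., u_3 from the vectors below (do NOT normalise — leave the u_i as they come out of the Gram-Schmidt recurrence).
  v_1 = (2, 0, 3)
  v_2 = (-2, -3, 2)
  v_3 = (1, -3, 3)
Orthogonal basis:
  u_1 = (2, 0, 3)
  u_2 = (-30/13, -3, 20/13)
  u_3 = (27/31, -30/31, -18/31)

Apply the Gram-Schmidt recurrence
  u_1 = v_1
  u_i = v_i − Σ_{j<i} ((v_i · u_j) / (u_j · u_j)) · u_j.

Step by step this gives:
  u_1 = (2, 0, 3)
  u_2 = (-30/13, -3, 20/13)
  u_3 = (27/31, -30/31, -18/31)

Orthogonality check:
  u_2 · u_1 = 0 (should be 0)
  u_3 · u_1 = 0 (should be 0)
  u_3 · u_2 = 0 (should be 0)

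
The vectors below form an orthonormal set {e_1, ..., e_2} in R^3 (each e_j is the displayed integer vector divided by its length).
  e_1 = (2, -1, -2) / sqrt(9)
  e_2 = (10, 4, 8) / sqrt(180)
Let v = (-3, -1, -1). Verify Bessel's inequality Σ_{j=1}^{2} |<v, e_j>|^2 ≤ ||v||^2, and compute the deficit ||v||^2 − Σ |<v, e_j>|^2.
Σ |<v, e_j>|^2 = 54/5; ||v||^2 = 11; deficit = 1/5

Write each e_j = u_j / sqrt(<u_j, u_j>) where u_j is the displayed integer vector. Then <v, e_j> = <v, u_j> / sqrt(<u_j, u_j>), so |<v, e_j>|^2 = <v, u_j>^2 / <u_j, u_j>.
Coefficients: <v, e_1> = -3/sqrt(9), <v, e_2> = -42/sqrt(180).
Square and sum: Σ |<v, e_j>|^2 = 54/5.
Compute ||v||^2 = v·v = 11.
Deficit = 11 − 54/5 = 1/5 ≥ 0, confirming Bessel's inequality. (The deficit equals ||v − Σ <v,e_j> e_j||^2, the squared distance from v to span{e_j}.)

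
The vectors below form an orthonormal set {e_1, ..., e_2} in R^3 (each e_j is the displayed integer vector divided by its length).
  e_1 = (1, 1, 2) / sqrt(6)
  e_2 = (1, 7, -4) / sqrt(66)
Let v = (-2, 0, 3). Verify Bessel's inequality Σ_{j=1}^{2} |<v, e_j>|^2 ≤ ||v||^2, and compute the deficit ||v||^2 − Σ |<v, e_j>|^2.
Σ |<v, e_j>|^2 = 62/11; ||v||^2 = 13; deficit = 81/11

Write each e_j = u_j / sqrt(<u_j, u_j>) where u_j is the displayed integer vector. Then <v, e_j> = <v, u_j> / sqrt(<u_j, u_j>), so |<v, e_j>|^2 = <v, u_j>^2 / <u_j, u_j>.
Coefficients: <v, e_1> = 4/sqrt(6), <v, e_2> = -14/sqrt(66).
Square and sum: Σ |<v, e_j>|^2 = 62/11.
Compute ||v||^2 = v·v = 13.
Deficit = 13 − 62/11 = 81/11 ≥ 0, confirming Bessel's inequality. (The deficit equals ||v − Σ <v,e_j> e_j||^2, the squared distance from v to span{e_j}.)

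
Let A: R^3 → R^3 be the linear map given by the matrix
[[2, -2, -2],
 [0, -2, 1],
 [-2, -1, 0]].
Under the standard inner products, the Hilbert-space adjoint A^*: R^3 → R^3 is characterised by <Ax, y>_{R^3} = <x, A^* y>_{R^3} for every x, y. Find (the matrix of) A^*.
A^* = A^T =
[[2, 0, -2],
 [-2, -2, -1],
 [-2, 1, 0]]

For real matrices with standard dot products, the defining identity <Ax, y> = <x, A^* y> gives (Ax)^T y = x^T (A^*) y, i.e. x^T A^T y = x^T (A^*) y. Since this holds for all x, y, we must have A^* = A^T. Therefore
A^* =
[[2, 0, -2],
 [-2, -2, -1],
 [-2, 1, 0]].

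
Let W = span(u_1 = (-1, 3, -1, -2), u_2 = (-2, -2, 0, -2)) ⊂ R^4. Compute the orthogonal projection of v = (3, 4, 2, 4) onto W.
proj_W(v) = (56/15, 52/15, 1/15, 19/5)

Set up U = [u_1 | ... | u_2] ∈ R^(4×2). The projector onto W = col(U) is P = U (U^T U)^(-1) U^T.
Compute U^T U =
  [15, 0]
  [0, 12],
and U^T v = (-1, -22).
Solve U^T U · c = U^T v for the coefficients: c = (-1/15, -11/6). The projection is proj_W(v) = U c.
Check: (v - proj_W(v)) · u_1 = 0  (should be 0).
Check: (v - proj_W(v)) · u_2 = 0  (should be 0).
Result: proj_W(v) = (56/15, 52/15, 1/15, 19/5).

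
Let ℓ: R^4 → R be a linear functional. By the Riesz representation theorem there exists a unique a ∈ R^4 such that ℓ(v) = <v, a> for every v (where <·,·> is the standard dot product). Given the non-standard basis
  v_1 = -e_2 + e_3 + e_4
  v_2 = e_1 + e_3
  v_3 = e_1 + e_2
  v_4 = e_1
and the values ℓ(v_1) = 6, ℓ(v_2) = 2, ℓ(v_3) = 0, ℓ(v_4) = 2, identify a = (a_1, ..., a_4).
a = (2, -2, 0, 4)

Write a = (a_1, ..., a_4) in the standard basis. For each basis vector v_i, ℓ(v_i) = <v_i, a> is a linear equation in the a_j's. Collect the n equations into a matrix system V a = ℓ, where row i of V is v_i (expressed in the standard basis). Since V is invertible (lower-triangular with 1s on the diagonal, up to permutation), solve by back-substitution:
  V =
[[0, -1, 1, 1],
 [1, 0, 1, 0],
 [1, 1, 0, 0],
 [1, 0, 0, 0]]
  V a = (6, 2, 0, 2)
Solving gives a = (2, -2, 0, 4).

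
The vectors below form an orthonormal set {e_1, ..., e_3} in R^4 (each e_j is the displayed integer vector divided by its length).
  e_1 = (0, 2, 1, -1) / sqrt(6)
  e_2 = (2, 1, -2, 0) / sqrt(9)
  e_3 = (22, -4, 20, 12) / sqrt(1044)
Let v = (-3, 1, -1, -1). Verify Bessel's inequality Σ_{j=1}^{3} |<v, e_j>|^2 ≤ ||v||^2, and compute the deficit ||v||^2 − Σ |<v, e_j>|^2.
Σ |<v, e_j>|^2 = 1012/87; ||v||^2 = 12; deficit = 32/87

Write each e_j = u_j / sqrt(<u_j, u_j>) where u_j is the displayed integer vector. Then <v, e_j> = <v, u_j> / sqrt(<u_j, u_j>), so |<v, e_j>|^2 = <v, u_j>^2 / <u_j, u_j>.
Coefficients: <v, e_1> = 2/sqrt(6), <v, e_2> = -3/sqrt(9), <v, e_3> = -102/sqrt(1044).
Square and sum: Σ |<v, e_j>|^2 = 1012/87.
Compute ||v||^2 = v·v = 12.
Deficit = 12 − 1012/87 = 32/87 ≥ 0, confirming Bessel's inequality. (The deficit equals ||v − Σ <v,e_j> e_j||^2, the squared distance from v to span{e_j}.)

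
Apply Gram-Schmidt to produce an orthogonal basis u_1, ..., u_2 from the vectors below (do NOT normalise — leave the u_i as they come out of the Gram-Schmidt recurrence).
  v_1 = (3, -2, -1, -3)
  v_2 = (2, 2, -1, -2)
Orthogonal basis:
  u_1 = (3, -2, -1, -3)
  u_2 = (19/23, 64/23, -14/23, -19/23)

Apply the Gram-Schmidt recurrence
  u_1 = v_1
  u_i = v_i − Σ_{j<i} ((v_i · u_j) / (u_j · u_j)) · u_j.

Step by step this gives:
  u_1 = (3, -2, -1, -3)
  u_2 = (19/23, 64/23, -14/23, -19/23)

Orthogonality check:
  u_2 · u_1 = 0 (should be 0)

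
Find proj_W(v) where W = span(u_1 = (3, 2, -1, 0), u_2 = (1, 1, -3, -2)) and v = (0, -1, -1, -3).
proj_W(v) = (-117/146, -19/73, -281/146, -120/73)

Set up U = [u_1 | ... | u_2] ∈ R^(4×2). The projector onto W = col(U) is P = U (U^T U)^(-1) U^T.
Compute U^T U =
  [14, 8]
  [8, 15],
and U^T v = (-1, 8).
Solve U^T U · c = U^T v for the coefficients: c = (-79/146, 60/73). The projection is proj_W(v) = U c.
Check: (v - proj_W(v)) · u_1 = 0  (should be 0).
Check: (v - proj_W(v)) · u_2 = 0  (should be 0).
Result: proj_W(v) = (-117/146, -19/73, -281/146, -120/73).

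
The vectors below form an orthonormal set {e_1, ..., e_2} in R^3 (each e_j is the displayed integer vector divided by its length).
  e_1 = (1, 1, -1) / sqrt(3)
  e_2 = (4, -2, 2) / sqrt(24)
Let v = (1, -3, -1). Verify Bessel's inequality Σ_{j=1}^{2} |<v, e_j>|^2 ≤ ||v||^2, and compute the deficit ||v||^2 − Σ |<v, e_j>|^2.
Σ |<v, e_j>|^2 = 3; ||v||^2 = 11; deficit = 8

Write each e_j = u_j / sqrt(<u_j, u_j>) where u_j is the displayed integer vector. Then <v, e_j> = <v, u_j> / sqrt(<u_j, u_j>), so |<v, e_j>|^2 = <v, u_j>^2 / <u_j, u_j>.
Coefficients: <v, e_1> = -1/sqrt(3), <v, e_2> = 8/sqrt(24).
Square and sum: Σ |<v, e_j>|^2 = 3.
Compute ||v||^2 = v·v = 11.
Deficit = 11 − 3 = 8 ≥ 0, confirming Bessel's inequality. (The deficit equals ||v − Σ <v,e_j> e_j||^2, the squared distance from v to span{e_j}.)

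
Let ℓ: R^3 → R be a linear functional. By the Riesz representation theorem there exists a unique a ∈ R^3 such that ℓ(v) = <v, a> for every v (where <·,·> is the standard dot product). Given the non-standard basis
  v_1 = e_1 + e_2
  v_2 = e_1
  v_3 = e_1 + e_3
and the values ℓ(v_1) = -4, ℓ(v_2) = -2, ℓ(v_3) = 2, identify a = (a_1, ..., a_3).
a = (-2, -2, 4)

Write a = (a_1, ..., a_3) in the standard basis. For each basis vector v_i, ℓ(v_i) = <v_i, a> is a linear equation in the a_j's. Collect the n equations into a matrix system V a = ℓ, where row i of V is v_i (expressed in the standard basis). Since V is invertible (lower-triangular with 1s on the diagonal, up to permutation), solve by back-substitution:
  V =
[[1, 1, 0],
 [1, 0, 0],
 [1, 0, 1]]
  V a = (-4, -2, 2)
Solving gives a = (-2, -2, 4).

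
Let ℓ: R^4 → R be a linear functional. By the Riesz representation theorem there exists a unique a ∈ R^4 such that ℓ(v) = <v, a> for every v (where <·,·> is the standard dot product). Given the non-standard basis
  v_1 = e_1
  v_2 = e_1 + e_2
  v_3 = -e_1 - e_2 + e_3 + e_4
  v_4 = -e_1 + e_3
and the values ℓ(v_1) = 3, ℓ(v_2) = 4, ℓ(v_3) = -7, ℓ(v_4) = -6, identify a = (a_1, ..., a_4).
a = (3, 1, -3, 0)

Write a = (a_1, ..., a_4) in the standard basis. For each basis vector v_i, ℓ(v_i) = <v_i, a> is a linear equation in the a_j's. Collect the n equations into a matrix system V a = ℓ, where row i of V is v_i (expressed in the standard basis). Since V is invertible (lower-triangular with 1s on the diagonal, up to permutation), solve by back-substitution:
  V =
[[1, 0, 0, 0],
 [1, 1, 0, 0],
 [-1, -1, 1, 1],
 [-1, 0, 1, 0]]
  V a = (3, 4, -7, -6)
Solving gives a = (3, 1, -3, 0).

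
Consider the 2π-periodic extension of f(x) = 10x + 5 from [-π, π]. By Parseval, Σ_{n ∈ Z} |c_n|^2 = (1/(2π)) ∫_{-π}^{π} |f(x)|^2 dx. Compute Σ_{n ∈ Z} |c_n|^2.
Σ |c_n|^2 = 100π^2/3 + 25

Expand and integrate term by term over [-π, π]:
  ∫ (10x)^2 dx = 100·(2π^3/3); ∫ 2·10·(5)·x dx = 0 (odd integrand); ∫ 5^2 dx = 25·2π.
So (1/(2π)) ∫_{-π}^{π} (10x + 5)^2 dx = 100π^2/3 + 25 = 100π^2/3 + 25.
Parseval ⇒ Σ |c_n|^2 = 100π^2/3 + 25.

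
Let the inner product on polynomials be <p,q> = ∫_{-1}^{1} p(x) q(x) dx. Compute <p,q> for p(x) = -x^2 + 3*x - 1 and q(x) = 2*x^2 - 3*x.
<p,q> = -122/15

Expand the product: p(x)·q(x) = -2*x^4 + 9*x^3 - 11*x^2 + 3*x.
∫_{-1}^{1} of each monomial x^k gives [2/(k+1) if k even, 0 if k odd]. Integrating term-by-term (or equivalently evaluating the antiderivative F(x) = -2*x^5/5 + 9*x^4/4 - 11*x^3/3 + 3*x^2/2 at the endpoints):
  F(1) − F(−1) = -19/60 − (469/60) = -122/15.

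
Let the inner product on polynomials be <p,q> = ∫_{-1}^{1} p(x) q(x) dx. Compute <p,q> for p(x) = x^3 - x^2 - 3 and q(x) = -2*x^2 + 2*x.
<p,q> = 28/5

Expand the product: p(x)·q(x) = -2*x^5 + 4*x^4 - 2*x^3 + 6*x^2 - 6*x.
∫_{-1}^{1} of each monomial x^k gives [2/(k+1) if k even, 0 if k odd]. Integrating term-by-term (or equivalently evaluating the antiderivative F(x) = -x^6/3 + 4*x^5/5 - x^4/2 + 2*x^3 - 3*x^2 at the endpoints):
  F(1) − F(−1) = -31/30 − (-199/30) = 28/5.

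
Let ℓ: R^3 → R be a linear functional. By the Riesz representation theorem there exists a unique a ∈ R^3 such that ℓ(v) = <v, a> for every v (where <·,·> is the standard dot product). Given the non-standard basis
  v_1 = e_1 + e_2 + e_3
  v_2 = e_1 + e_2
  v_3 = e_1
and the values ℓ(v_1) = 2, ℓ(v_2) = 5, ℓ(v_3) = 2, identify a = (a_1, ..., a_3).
a = (2, 3, -3)

Write a = (a_1, ..., a_3) in the standard basis. For each basis vector v_i, ℓ(v_i) = <v_i, a> is a linear equation in the a_j's. Collect the n equations into a matrix system V a = ℓ, where row i of V is v_i (expressed in the standard basis). Since V is invertible (lower-triangular with 1s on the diagonal, up to permutation), solve by back-substitution:
  V =
[[1, 1, 1],
 [1, 1, 0],
 [1, 0, 0]]
  V a = (2, 5, 2)
Solving gives a = (2, 3, -3).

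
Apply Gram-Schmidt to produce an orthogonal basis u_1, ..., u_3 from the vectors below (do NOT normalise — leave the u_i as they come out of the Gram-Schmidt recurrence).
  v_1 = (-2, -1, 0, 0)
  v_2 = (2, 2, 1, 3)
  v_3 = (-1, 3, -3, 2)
Orthogonal basis:
  u_1 = (-2, -1, 0, 0)
  u_2 = (-2/5, 4/5, 1, 3)
  u_3 = (-32/27, 64/27, -191/54, 7/18)

Apply the Gram-Schmidt recurrence
  u_1 = v_1
  u_i = v_i − Σ_{j<i} ((v_i · u_j) / (u_j · u_j)) · u_j.

Step by step this gives:
  u_1 = (-2, -1, 0, 0)
  u_2 = (-2/5, 4/5, 1, 3)
  u_3 = (-32/27, 64/27, -191/54, 7/18)

Orthogonality check:
  u_2 · u_1 = 0 (should be 0)
  u_3 · u_1 = 0 (should be 0)
  u_3 · u_2 = 0 (should be 0)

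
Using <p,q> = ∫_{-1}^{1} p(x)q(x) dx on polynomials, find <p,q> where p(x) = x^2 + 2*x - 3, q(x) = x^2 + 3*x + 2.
<p,q> = -124/15

Expand the product: p(x)·q(x) = x^4 + 5*x^3 + 5*x^2 - 5*x - 6.
∫_{-1}^{1} of each monomial x^k gives [2/(k+1) if k even, 0 if k odd]. Integrating term-by-term (or equivalently evaluating the antiderivative F(x) = x^5/5 + 5*x^4/4 + 5*x^3/3 - 5*x^2/2 - 6*x at the endpoints):
  F(1) − F(−1) = -323/60 − (173/60) = -124/15.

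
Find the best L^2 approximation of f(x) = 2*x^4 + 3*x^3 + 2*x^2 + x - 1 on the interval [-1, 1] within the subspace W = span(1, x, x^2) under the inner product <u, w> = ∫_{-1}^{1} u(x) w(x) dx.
g(x) = 26*x^2/7 + 14*x/5 - 41/35

The best approximation g ∈ W is the orthogonal projection of f onto W. Writing g = a_0 + a_1 x + a_2 x^2, the coefficients solve the normal equations G · a = b where
  G_{ij} = <φ_i, φ_j> and b_i = <f, φ_i>, with φ_0 = 1, φ_1 = x, φ_2 = x^2.
G =
  [2, 0, 2/3]
  [0, 2/3, 0]
  [2/3, 0, 2/5],
b = (2/15, 28/15, 74/105).
Solving gives a_0 = -41/35, a_1 = 14/5, a_2 = 26/7, so
  g(x) = 26*x^2/7 + 14*x/5 - 41/35.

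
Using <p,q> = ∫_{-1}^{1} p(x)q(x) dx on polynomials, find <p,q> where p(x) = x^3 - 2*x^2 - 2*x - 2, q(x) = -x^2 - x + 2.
<p,q> = -38/5

Expand the product: p(x)·q(x) = -x^5 + x^4 + 6*x^3 - 2*x - 4.
∫_{-1}^{1} of each monomial x^k gives [2/(k+1) if k even, 0 if k odd]. Integrating term-by-term (or equivalently evaluating the antiderivative F(x) = -x^6/6 + x^5/5 + 3*x^4/2 - x^2 - 4*x at the endpoints):
  F(1) − F(−1) = -52/15 − (62/15) = -38/5.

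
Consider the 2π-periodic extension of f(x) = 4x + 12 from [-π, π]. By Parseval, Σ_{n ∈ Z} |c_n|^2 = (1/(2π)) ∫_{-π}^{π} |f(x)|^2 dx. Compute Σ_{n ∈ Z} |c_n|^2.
Σ |c_n|^2 = 16π^2/3 + 144

Expand and integrate term by term over [-π, π]:
  ∫ (4x)^2 dx = 16·(2π^3/3); ∫ 2·4·(12)·x dx = 0 (odd integrand); ∫ 12^2 dx = 144·2π.
So (1/(2π)) ∫_{-π}^{π} (4x + 12)^2 dx = 16π^2/3 + 144 = 16π^2/3 + 144.
Parseval ⇒ Σ |c_n|^2 = 16π^2/3 + 144.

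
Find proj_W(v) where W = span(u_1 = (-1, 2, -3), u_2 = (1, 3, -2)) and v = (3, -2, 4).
proj_W(v) = (8/3, -5/3, 13/3)

Set up U = [u_1 | ... | u_2] ∈ R^(3×2). The projector onto W = col(U) is P = U (U^T U)^(-1) U^T.
Compute U^T U =
  [14, 11]
  [11, 14],
and U^T v = (-19, -11).
Solve U^T U · c = U^T v for the coefficients: c = (-29/15, 11/15). The projection is proj_W(v) = U c.
Check: (v - proj_W(v)) · u_1 = 0  (should be 0).
Check: (v - proj_W(v)) · u_2 = 0  (should be 0).
Result: proj_W(v) = (8/3, -5/3, 13/3).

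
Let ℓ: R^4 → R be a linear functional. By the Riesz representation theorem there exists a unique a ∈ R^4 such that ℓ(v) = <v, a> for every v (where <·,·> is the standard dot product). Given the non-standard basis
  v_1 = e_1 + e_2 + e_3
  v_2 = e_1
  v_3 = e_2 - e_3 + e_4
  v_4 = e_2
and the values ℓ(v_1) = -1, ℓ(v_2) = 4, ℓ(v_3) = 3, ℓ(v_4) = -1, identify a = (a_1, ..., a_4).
a = (4, -1, -4, 0)

Write a = (a_1, ..., a_4) in the standard basis. For each basis vector v_i, ℓ(v_i) = <v_i, a> is a linear equation in the a_j's. Collect the n equations into a matrix system V a = ℓ, where row i of V is v_i (expressed in the standard basis). Since V is invertible (lower-triangular with 1s on the diagonal, up to permutation), solve by back-substitution:
  V =
[[1, 1, 1, 0],
 [1, 0, 0, 0],
 [0, 1, -1, 1],
 [0, 1, 0, 0]]
  V a = (-1, 4, 3, -1)
Solving gives a = (4, -1, -4, 0).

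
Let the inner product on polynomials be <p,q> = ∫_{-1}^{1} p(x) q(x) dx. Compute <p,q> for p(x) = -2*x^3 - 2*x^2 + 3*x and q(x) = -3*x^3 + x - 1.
<p,q> = 68/105

Expand the product: p(x)·q(x) = 6*x^6 + 6*x^5 - 11*x^4 + 5*x^2 - 3*x.
∫_{-1}^{1} of each monomial x^k gives [2/(k+1) if k even, 0 if k odd]. Integrating term-by-term (or equivalently evaluating the antiderivative F(x) = 6*x^7/7 + x^6 - 11*x^5/5 + 5*x^3/3 - 3*x^2/2 at the endpoints):
  F(1) − F(−1) = -37/210 − (-173/210) = 68/105.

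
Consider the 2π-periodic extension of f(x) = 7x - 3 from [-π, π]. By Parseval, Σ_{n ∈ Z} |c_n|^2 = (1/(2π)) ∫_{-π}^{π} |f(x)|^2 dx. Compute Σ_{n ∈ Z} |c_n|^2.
Σ |c_n|^2 = 49π^2/3 + 9

Expand and integrate term by term over [-π, π]:
  ∫ (7x)^2 dx = 49·(2π^3/3); ∫ 2·7·(-3)·x dx = 0 (odd integrand); ∫ (-3)^2 dx = 9·2π.
So (1/(2π)) ∫_{-π}^{π} (7x - 3)^2 dx = 49π^2/3 + 9 = 49π^2/3 + 9.
Parseval ⇒ Σ |c_n|^2 = 49π^2/3 + 9.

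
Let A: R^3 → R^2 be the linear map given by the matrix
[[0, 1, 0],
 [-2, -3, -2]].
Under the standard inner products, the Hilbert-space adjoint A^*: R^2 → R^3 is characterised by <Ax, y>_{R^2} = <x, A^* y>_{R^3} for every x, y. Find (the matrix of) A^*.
A^* = A^T =
[[0, -2],
 [1, -3],
 [0, -2]]

For real matrices with standard dot products, the defining identity <Ax, y> = <x, A^* y> gives (Ax)^T y = x^T (A^*) y, i.e. x^T A^T y = x^T (A^*) y. Since this holds for all x, y, we must have A^* = A^T. Therefore
A^* =
[[0, -2],
 [1, -3],
 [0, -2]].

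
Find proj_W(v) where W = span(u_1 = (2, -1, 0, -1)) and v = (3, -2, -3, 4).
proj_W(v) = (4/3, -2/3, 0, -2/3)

Set up U = [u_1 | ... | u_1] ∈ R^(4×1). The projector onto W = col(U) is P = U (U^T U)^(-1) U^T.
Compute U^T U =
  [6],
and U^T v = (4).
Solve U^T U · c = U^T v for the coefficients: c = (2/3). The projection is proj_W(v) = U c.
Check: (v - proj_W(v)) · u_1 = 0  (should be 0).
Result: proj_W(v) = (4/3, -2/3, 0, -2/3).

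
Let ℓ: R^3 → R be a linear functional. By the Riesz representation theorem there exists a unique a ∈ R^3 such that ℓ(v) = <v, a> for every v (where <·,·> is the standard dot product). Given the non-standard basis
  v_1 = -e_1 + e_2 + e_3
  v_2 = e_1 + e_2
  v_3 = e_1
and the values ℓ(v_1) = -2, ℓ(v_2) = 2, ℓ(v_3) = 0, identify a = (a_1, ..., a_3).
a = (0, 2, -4)

Write a = (a_1, ..., a_3) in the standard basis. For each basis vector v_i, ℓ(v_i) = <v_i, a> is a linear equation in the a_j's. Collect the n equations into a matrix system V a = ℓ, where row i of V is v_i (expressed in the standard basis). Since V is invertible (lower-triangular with 1s on the diagonal, up to permutation), solve by back-substitution:
  V =
[[-1, 1, 1],
 [1, 1, 0],
 [1, 0, 0]]
  V a = (-2, 2, 0)
Solving gives a = (0, 2, -4).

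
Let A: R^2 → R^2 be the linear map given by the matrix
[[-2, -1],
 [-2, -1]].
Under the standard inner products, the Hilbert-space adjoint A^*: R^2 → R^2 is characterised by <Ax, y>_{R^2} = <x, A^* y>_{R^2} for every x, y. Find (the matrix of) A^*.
A^* = A^T =
[[-2, -2],
 [-1, -1]]

For real matrices with standard dot products, the defining identity <Ax, y> = <x, A^* y> gives (Ax)^T y = x^T (A^*) y, i.e. x^T A^T y = x^T (A^*) y. Since this holds for all x, y, we must have A^* = A^T. Therefore
A^* =
[[-2, -2],
 [-1, -1]].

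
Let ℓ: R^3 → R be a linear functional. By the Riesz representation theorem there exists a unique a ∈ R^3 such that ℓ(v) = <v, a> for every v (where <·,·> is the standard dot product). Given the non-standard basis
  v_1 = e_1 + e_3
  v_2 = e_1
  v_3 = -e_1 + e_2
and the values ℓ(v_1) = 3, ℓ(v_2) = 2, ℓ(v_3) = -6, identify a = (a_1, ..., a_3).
a = (2, -4, 1)

Write a = (a_1, ..., a_3) in the standard basis. For each basis vector v_i, ℓ(v_i) = <v_i, a> is a linear equation in the a_j's. Collect the n equations into a matrix system V a = ℓ, where row i of V is v_i (expressed in the standard basis). Since V is invertible (lower-triangular with 1s on the diagonal, up to permutation), solve by back-substitution:
  V =
[[1, 0, 1],
 [1, 0, 0],
 [-1, 1, 0]]
  V a = (3, 2, -6)
Solving gives a = (2, -4, 1).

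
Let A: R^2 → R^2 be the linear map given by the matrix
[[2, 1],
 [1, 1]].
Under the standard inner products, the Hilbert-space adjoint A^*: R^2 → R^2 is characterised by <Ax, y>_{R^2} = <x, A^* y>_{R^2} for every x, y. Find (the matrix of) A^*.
A^* = A^T =
[[2, 1],
 [1, 1]]

For real matrices with standard dot products, the defining identity <Ax, y> = <x, A^* y> gives (Ax)^T y = x^T (A^*) y, i.e. x^T A^T y = x^T (A^*) y. Since this holds for all x, y, we must have A^* = A^T. Therefore
A^* =
[[2, 1],
 [1, 1]].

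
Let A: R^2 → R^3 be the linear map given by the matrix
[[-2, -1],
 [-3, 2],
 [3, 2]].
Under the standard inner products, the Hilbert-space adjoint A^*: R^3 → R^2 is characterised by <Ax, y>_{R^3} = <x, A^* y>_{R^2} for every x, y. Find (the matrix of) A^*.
A^* = A^T =
[[-2, -3, 3],
 [-1, 2, 2]]

For real matrices with standard dot products, the defining identity <Ax, y> = <x, A^* y> gives (Ax)^T y = x^T (A^*) y, i.e. x^T A^T y = x^T (A^*) y. Since this holds for all x, y, we must have A^* = A^T. Therefore
A^* =
[[-2, -3, 3],
 [-1, 2, 2]].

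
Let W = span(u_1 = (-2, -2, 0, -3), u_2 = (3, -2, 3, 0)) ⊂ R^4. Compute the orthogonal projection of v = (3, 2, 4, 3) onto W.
proj_W(v) = (1521/370, 133/185, 753/370, 576/185)

Set up U = [u_1 | ... | u_2] ∈ R^(4×2). The projector onto W = col(U) is P = U (U^T U)^(-1) U^T.
Compute U^T U =
  [17, -2]
  [-2, 22],
and U^T v = (-19, 17).
Solve U^T U · c = U^T v for the coefficients: c = (-192/185, 251/370). The projection is proj_W(v) = U c.
Check: (v - proj_W(v)) · u_1 = 0  (should be 0).
Check: (v - proj_W(v)) · u_2 = 0  (should be 0).
Result: proj_W(v) = (1521/370, 133/185, 753/370, 576/185).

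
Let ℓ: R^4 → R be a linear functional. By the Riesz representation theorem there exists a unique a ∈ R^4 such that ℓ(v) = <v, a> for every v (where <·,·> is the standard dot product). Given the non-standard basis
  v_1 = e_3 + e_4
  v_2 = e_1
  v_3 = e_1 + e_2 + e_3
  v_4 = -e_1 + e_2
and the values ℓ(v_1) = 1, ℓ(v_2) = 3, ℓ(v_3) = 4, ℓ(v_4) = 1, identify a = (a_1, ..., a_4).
a = (3, 4, -3, 4)

Write a = (a_1, ..., a_4) in the standard basis. For each basis vector v_i, ℓ(v_i) = <v_i, a> is a linear equation in the a_j's. Collect the n equations into a matrix system V a = ℓ, where row i of V is v_i (expressed in the standard basis). Since V is invertible (lower-triangular with 1s on the diagonal, up to permutation), solve by back-substitution:
  V =
[[0, 0, 1, 1],
 [1, 0, 0, 0],
 [1, 1, 1, 0],
 [-1, 1, 0, 0]]
  V a = (1, 3, 4, 1)
Solving gives a = (3, 4, -3, 4).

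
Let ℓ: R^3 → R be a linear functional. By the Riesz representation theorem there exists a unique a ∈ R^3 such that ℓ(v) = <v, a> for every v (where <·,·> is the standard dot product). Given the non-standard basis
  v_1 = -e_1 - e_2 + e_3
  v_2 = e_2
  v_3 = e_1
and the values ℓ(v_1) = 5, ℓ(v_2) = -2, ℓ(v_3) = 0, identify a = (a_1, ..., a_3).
a = (0, -2, 3)

Write a = (a_1, ..., a_3) in the standard basis. For each basis vector v_i, ℓ(v_i) = <v_i, a> is a linear equation in the a_j's. Collect the n equations into a matrix system V a = ℓ, where row i of V is v_i (expressed in the standard basis). Since V is invertible (lower-triangular with 1s on the diagonal, up to permutation), solve by back-substitution:
  V =
[[-1, -1, 1],
 [0, 1, 0],
 [1, 0, 0]]
  V a = (5, -2, 0)
Solving gives a = (0, -2, 3).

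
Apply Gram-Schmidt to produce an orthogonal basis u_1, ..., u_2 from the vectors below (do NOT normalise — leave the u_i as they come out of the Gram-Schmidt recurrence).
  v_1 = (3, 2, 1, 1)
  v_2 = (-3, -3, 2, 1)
Orthogonal basis:
  u_1 = (3, 2, 1, 1)
  u_2 = (-3/5, -7/5, 14/5, 9/5)

Apply the Gram-Schmidt recurrence
  u_1 = v_1
  u_i = v_i − Σ_{j<i} ((v_i · u_j) / (u_j · u_j)) · u_j.

Step by step this gives:
  u_1 = (3, 2, 1, 1)
  u_2 = (-3/5, -7/5, 14/5, 9/5)

Orthogonality check:
  u_2 · u_1 = 0 (should be 0)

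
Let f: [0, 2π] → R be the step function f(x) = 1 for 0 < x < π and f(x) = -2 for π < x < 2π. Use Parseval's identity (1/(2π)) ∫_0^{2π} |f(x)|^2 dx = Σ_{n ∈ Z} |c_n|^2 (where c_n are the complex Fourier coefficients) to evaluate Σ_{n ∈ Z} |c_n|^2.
Σ |c_n|^2 = 5/2

Parseval equates the L^2 energy of f (normalised by 1/(2π)) with the ℓ^2 sum of its Fourier coefficients: (1/(2π)) ∫_0^{2π} |f|^2 = Σ |c_n|^2.
Compute the left side: (1/(2π)) [∫_0^π 1^2 dx + ∫_π^{2π} (-2)^2 dx] = (1/(2π)) · (1π + 4π) = (1 + 4)/2 = 5/2.
So Σ_{n ∈ Z} |c_n|^2 = 5/2.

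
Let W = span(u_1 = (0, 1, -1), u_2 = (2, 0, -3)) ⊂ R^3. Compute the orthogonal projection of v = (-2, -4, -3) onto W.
proj_W(v) = (26/17, -28/17, -11/17)

Set up U = [u_1 | ... | u_2] ∈ R^(3×2). The projector onto W = col(U) is P = U (U^T U)^(-1) U^T.
Compute U^T U =
  [2, 3]
  [3, 13],
and U^T v = (-1, 5).
Solve U^T U · c = U^T v for the coefficients: c = (-28/17, 13/17). The projection is proj_W(v) = U c.
Check: (v - proj_W(v)) · u_1 = 0  (should be 0).
Check: (v - proj_W(v)) · u_2 = 0  (should be 0).
Result: proj_W(v) = (26/17, -28/17, -11/17).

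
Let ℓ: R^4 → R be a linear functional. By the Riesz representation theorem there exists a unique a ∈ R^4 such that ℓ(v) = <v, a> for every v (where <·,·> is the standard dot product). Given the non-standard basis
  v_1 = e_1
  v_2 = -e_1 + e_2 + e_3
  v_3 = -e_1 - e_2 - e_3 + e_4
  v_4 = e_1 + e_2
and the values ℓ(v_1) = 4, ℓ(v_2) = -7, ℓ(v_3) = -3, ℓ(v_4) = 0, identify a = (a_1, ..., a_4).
a = (4, -4, 1, -2)

Write a = (a_1, ..., a_4) in the standard basis. For each basis vector v_i, ℓ(v_i) = <v_i, a> is a linear equation in the a_j's. Collect the n equations into a matrix system V a = ℓ, where row i of V is v_i (expressed in the standard basis). Since V is invertible (lower-triangular with 1s on the diagonal, up to permutation), solve by back-substitution:
  V =
[[1, 0, 0, 0],
 [-1, 1, 1, 0],
 [-1, -1, -1, 1],
 [1, 1, 0, 0]]
  V a = (4, -7, -3, 0)
Solving gives a = (4, -4, 1, -2).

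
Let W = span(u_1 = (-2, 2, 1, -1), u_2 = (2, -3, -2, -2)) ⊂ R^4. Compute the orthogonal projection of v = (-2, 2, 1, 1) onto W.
proj_W(v) = (-8/5, 118/55, 74/55, 46/55)

Set up U = [u_1 | ... | u_2] ∈ R^(4×2). The projector onto W = col(U) is P = U (U^T U)^(-1) U^T.
Compute U^T U =
  [10, -10]
  [-10, 21],
and U^T v = (8, -14).
Solve U^T U · c = U^T v for the coefficients: c = (14/55, -6/11). The projection is proj_W(v) = U c.
Check: (v - proj_W(v)) · u_1 = 0  (should be 0).
Check: (v - proj_W(v)) · u_2 = 0  (should be 0).
Result: proj_W(v) = (-8/5, 118/55, 74/55, 46/55).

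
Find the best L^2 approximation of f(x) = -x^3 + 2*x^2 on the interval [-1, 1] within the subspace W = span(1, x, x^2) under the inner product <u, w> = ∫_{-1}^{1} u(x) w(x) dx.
g(x) = 2*x^2 - 3*x/5

The best approximation g ∈ W is the orthogonal projection of f onto W. Writing g = a_0 + a_1 x + a_2 x^2, the coefficients solve the normal equations G · a = b where
  G_{ij} = <φ_i, φ_j> and b_i = <f, φ_i>, with φ_0 = 1, φ_1 = x, φ_2 = x^2.
G =
  [2, 0, 2/3]
  [0, 2/3, 0]
  [2/3, 0, 2/5],
b = (4/3, -2/5, 4/5).
Solving gives a_0 = 0, a_1 = -3/5, a_2 = 2, so
  g(x) = 2*x^2 - 3*x/5.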